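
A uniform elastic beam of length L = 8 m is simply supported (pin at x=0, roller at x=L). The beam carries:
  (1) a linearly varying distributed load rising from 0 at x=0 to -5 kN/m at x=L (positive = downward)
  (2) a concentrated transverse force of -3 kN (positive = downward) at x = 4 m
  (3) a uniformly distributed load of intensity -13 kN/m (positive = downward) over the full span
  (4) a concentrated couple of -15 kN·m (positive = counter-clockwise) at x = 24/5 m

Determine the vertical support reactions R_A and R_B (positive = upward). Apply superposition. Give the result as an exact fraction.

R_A = -1489/24 kN, R_B = -1559/24 kN

Load 1 — triangular load w₀=-5 kN/m (0→w₀ over full span):
  R_A = w₀L/6 = (-5)·8/6 = -20/3 kN
  R_B = w₀L/3 = (-5)·8/3 = -40/3 kN
Load 2 — point force P=-3 kN at a=4 m (b=L-a=4):
  R_A = Pb/L = (-3)·4/8 = -3/2 kN
  R_B = Pa/L = (-3)·4/8 = -3/2 kN
Load 3 — uniform load w=-13 kN/m over full span:
  R_A = wL/2 = (-13)·8/2 = -52 kN
  R_B = wL/2 = (-13)·8/2 = -52 kN
Load 4 — applied couple M₀=-15 kN·m at a=24/5 m (b=L-a=16/5):
  R_A = M₀/L = (-15)/8 = -15/8 kN
  R_B = -M₀/L = -(-15)/8 = 15/8 kN
Superposition: R_A = -1489/24 kN, R_B = -1559/24 kN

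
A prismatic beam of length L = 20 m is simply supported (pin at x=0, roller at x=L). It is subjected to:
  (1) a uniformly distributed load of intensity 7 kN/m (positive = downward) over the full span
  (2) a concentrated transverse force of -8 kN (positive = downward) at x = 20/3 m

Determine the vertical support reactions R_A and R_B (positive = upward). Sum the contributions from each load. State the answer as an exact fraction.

R_A = 194/3 kN, R_B = 202/3 kN

Load 1 — uniform load w=7 kN/m over full span:
  R_A = wL/2 = 7·20/2 = 70 kN
  R_B = wL/2 = 7·20/2 = 70 kN
Load 2 — point force P=-8 kN at a=20/3 m (b=L-a=40/3):
  R_A = Pb/L = (-8)·(40/3)/20 = -16/3 kN
  R_B = Pa/L = (-8)·(20/3)/20 = -8/3 kN
Superposition: R_A = 194/3 kN, R_B = 202/3 kN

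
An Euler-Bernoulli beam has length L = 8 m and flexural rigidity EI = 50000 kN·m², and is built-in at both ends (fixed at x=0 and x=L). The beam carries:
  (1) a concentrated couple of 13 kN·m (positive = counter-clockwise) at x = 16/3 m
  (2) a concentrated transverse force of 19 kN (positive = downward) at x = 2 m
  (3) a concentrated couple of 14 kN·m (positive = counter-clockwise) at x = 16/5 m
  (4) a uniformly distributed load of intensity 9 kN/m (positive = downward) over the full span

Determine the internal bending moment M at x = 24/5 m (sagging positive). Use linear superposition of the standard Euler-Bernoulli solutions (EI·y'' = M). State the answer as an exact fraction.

Load 1 — applied couple M₀=13 kN·m at a=16/3 m (b=L-a=8/3):
  M_1 = R_Ax - M_A  [x≤a] with R_A=13/6, M_A=13/3 = (13/6)·(24/5) - (13/3) = 91/15 kN·m
Load 2 — point force P=19 kN at a=2 m (b=L-a=6):
  M_2 = Pa²(a+3b)(L-x)/L³ - Pa²b/L²  [x>a] = 19·2²·(2+3·6)·(8-(24/5))/8³ - 19·2²·6/8² = 19/8 kN·m
Load 3 — applied couple M₀=14 kN·m at a=16/5 m (b=L-a=24/5):
  M_3 = R_Ax - M_A - M₀  [x>a] with R_A=63/25, M_A=42/25 = (63/25)·(24/5) - (42/25) - 14 = -448/125 kN·m
Load 4 — uniform load w=9 kN/m over full span:
  M_4 = wLx/2 - wL²/12 - wx²/2 = 9·8·(24/5)/2 - 9·8²/12 - 9·(24/5)²/2 = 528/25 kN·m
Superposition: M = Σ M_i = 77933/3000 kN·m ≈ 25.977667 kN·m

M(24/5) = 77933/3000 kN·m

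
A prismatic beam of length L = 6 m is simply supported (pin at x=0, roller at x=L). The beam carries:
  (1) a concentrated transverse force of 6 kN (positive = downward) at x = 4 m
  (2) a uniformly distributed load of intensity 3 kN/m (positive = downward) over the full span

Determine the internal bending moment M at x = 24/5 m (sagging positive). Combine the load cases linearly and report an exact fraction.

Load 1 — point force P=6 kN at a=4 m (b=L-a=2):
  M_1 = Pa(L-x)/L  [x>a] = 6·4·(6-(24/5))/6 = 24/5 kN·m
Load 2 — uniform load w=3 kN/m over full span:
  M_2 = wx(L-x)/2 = 3·(24/5)·(6-(24/5))/2 = 216/25 kN·m
Superposition: M = Σ M_i = 336/25 kN·m ≈ 13.440000 kN·m

M(24/5) = 336/25 kN·m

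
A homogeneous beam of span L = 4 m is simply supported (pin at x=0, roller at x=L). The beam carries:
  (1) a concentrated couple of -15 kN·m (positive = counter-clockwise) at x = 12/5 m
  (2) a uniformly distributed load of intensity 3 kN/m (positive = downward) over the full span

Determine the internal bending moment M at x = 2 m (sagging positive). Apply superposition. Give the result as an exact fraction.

M(2) = -3/2 kN·m

Load 1 — applied couple M₀=-15 kN·m at a=12/5 m (b=L-a=8/5):
  M_1 = M₀x/L  [x≤a] = (-15)·2/4 = -15/2 kN·m
Load 2 — uniform load w=3 kN/m over full span:
  M_2 = wx(L-x)/2 = 3·2·(4-2)/2 = 6 kN·m
Superposition: M = Σ M_i = -3/2 kN·m ≈ -1.500000 kN·m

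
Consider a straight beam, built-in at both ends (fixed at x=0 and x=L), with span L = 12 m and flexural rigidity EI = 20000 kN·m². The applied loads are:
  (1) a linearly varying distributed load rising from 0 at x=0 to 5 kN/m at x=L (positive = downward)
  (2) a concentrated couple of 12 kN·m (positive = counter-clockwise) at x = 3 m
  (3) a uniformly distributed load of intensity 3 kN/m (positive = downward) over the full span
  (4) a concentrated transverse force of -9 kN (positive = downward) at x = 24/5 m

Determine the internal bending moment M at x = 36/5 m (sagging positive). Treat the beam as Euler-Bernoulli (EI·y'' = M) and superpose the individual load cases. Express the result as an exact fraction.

Load 1 — triangular load w₀=5 kN/m (0→w₀ over full span):
  M_1 = 3w₀Lx/20 - w₀L²/30 - w₀x³/(6L) = 3·5·12·(36/5)/20 - 5·12²/30 - 5·(36/5)³/(6·12) = 372/25 kN·m
Load 2 — applied couple M₀=12 kN·m at a=3 m (b=L-a=9):
  M_2 = R_Ax - M_A - M₀  [x>a] with R_A=9/8, M_A=-9/4 = (9/8)·(36/5) - (-9/4) - 12 = -33/20 kN·m
Load 3 — uniform load w=3 kN/m over full span:
  M_3 = wLx/2 - wL²/12 - wx²/2 = 3·12·(36/5)/2 - 3·12²/12 - 3·(36/5)²/2 = 396/25 kN·m
Load 4 — point force P=-9 kN at a=24/5 m (b=L-a=36/5):
  M_4 = Pa²(a+3b)(L-x)/L³ - Pa²b/L²  [x>a] = (-9)·(24/5)²·((24/5)+3·(36/5))·(12-(36/5))/12³ - (-9)·(24/5)²·(36/5)/12² = -3024/625 kN·m
Superposition: M = Σ M_i = 60579/2500 kN·m ≈ 24.231600 kN·m

M(36/5) = 60579/2500 kN·m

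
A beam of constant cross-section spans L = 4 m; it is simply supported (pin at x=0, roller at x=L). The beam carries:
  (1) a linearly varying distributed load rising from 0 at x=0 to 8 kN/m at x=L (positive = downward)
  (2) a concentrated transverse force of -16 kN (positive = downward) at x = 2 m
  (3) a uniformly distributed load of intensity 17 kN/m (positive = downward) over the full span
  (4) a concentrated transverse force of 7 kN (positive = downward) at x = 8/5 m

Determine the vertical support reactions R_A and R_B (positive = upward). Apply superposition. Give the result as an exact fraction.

R_A = 533/15 kN, R_B = 592/15 kN

Load 1 — triangular load w₀=8 kN/m (0→w₀ over full span):
  R_A = w₀L/6 = 8·4/6 = 16/3 kN
  R_B = w₀L/3 = 8·4/3 = 32/3 kN
Load 2 — point force P=-16 kN at a=2 m (b=L-a=2):
  R_A = Pb/L = (-16)·2/4 = -8 kN
  R_B = Pa/L = (-16)·2/4 = -8 kN
Load 3 — uniform load w=17 kN/m over full span:
  R_A = wL/2 = 17·4/2 = 34 kN
  R_B = wL/2 = 17·4/2 = 34 kN
Load 4 — point force P=7 kN at a=8/5 m (b=L-a=12/5):
  R_A = Pb/L = 7·(12/5)/4 = 21/5 kN
  R_B = Pa/L = 7·(8/5)/4 = 14/5 kN
Superposition: R_A = 533/15 kN, R_B = 592/15 kN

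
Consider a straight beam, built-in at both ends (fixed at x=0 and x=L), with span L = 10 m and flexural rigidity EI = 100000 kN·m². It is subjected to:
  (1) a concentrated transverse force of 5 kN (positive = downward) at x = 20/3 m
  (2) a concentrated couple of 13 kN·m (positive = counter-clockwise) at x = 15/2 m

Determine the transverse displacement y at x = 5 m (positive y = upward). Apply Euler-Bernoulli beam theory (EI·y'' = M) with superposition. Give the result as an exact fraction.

Load 1 — point force P=5 kN at a=20/3 m (b=L-a=10/3):
  y_1 = -Pb²x²(3aL-(3a+b)x)/(6L³EI)  [x≤a] = -5·(10/3)²·5²·(3·(20/3)·10-(3·(20/3)+(10/3))·5)/(6·10³·100000) = -1/5184 m
Load 2 — applied couple M₀=13 kN·m at a=15/2 m (b=L-a=5/2):
  y_2 = (R_Ax³/6 - M_Ax²/2)/EI  [x≤a] with R_A=117/80, M_A=65/16 = ((117/80)·5³/6 - (65/16)·5²/2)/100000 = -13/64000 m
Superposition: y = Σ y_i = -2053/5184000 m ≈ -0.000396 m

y(5) = -2053/5184000 m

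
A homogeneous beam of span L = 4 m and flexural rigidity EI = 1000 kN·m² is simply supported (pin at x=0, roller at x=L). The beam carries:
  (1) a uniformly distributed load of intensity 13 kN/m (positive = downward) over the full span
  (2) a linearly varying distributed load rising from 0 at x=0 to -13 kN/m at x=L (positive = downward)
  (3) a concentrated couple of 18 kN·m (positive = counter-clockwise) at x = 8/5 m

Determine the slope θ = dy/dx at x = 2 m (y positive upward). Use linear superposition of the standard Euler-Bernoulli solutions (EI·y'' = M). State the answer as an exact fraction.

Load 1 — uniform load w=13 kN/m over full span:
  θ_1 = -w(L³-6Lx²+4x³)/(24EI) = -13·(4³-6·4·2²+4·2³)/(24·1000) = 0 rad
Load 2 — triangular load w₀=-13 kN/m (0→w₀ over full span):
  θ_2 = -w₀(7L⁴-30L²x²+15x⁴)/(360LEI) = -(-13)·(7·4⁴-30·4²·2²+15·2⁴)/(360·4·1000) = 91/90000 rad
Load 3 — applied couple M₀=18 kN·m at a=8/5 m (b=L-a=12/5):
  θ_3 = (M₀x²/(2L)-M₀(x-a)+C₁)/EI  [x>a] with C₁=M₀(3b²-L²)/(6L)=24/25 = (18·2²/(2·4)-18·(2-(8/5))+(24/25))/1000 = 69/25000 rad
Superposition: θ = Σ θ_i = 1697/450000 rad ≈ 0.003771 rad

θ(2) = 1697/450000 rad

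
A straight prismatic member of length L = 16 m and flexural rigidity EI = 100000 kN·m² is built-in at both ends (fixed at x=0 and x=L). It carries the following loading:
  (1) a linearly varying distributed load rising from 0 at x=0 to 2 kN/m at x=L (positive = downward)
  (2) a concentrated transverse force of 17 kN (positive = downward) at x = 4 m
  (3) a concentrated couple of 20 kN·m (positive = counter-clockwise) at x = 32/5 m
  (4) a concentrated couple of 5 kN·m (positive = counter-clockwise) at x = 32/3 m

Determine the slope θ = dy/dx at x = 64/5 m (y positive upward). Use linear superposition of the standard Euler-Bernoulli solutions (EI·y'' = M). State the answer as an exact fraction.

Load 1 — triangular load w₀=2 kN/m (0→w₀ over full span):
  θ_1 = -w₀(2x(L-x)(L-2x)(x+2L)+x²(L-x)²)/(120LEI) = -2·(2·(64/5)·(16-(64/5))·(16-2·(64/5))·((64/5)+2·16)+(64/5)²·(16-(64/5))²)/(120·16·100000) = 2048/5859375 rad
Load 2 — point force P=17 kN at a=4 m (b=L-a=12):
  θ_2 = Pa²(L-x)(2bL-(3b+a)(L-x))/(2L³EI)  [x>a] = 17·4²·(16-(64/5))·(2·12·16-(3·12+4)·(16-(64/5)))/(2·16³·100000) = 17/62500 rad
Load 3 — applied couple M₀=20 kN·m at a=32/5 m (b=L-a=48/5):
  θ_3 = (R_Ax²/2 - M_Ax - M₀(x-a))/EI  [x>a] with R_A=9/5, M_A=12/5 = ((9/5)·(64/5)²/2 - (12/5)·(64/5) - 20·((64/5)-(32/5)))/100000 = -44/390625 rad
Load 4 — applied couple M₀=5 kN·m at a=32/3 m (b=L-a=16/3):
  θ_4 = (R_Ax²/2 - M_Ax - M₀(x-a))/EI  [x>a] with R_A=5/12, M_A=5/3 = ((5/12)·(64/5)²/2 - (5/3)·(64/5) - 5·((64/5)-(32/3)))/100000 = 1/46875 rad
Superposition: θ = Σ θ_i = 12427/23437500 rad ≈ 0.000530 rad

θ(64/5) = 12427/23437500 rad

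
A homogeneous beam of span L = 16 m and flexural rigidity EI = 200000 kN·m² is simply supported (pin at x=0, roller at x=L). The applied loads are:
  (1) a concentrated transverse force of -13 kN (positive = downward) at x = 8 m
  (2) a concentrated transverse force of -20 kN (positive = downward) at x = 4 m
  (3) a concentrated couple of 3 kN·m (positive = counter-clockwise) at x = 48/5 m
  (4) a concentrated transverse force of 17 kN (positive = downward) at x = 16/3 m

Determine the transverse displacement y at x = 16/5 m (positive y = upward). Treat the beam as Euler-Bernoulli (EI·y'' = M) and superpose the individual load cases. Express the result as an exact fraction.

Load 1 — point force P=-13 kN at a=8 m (b=L-a=8):
  y_1 = -Pbx(L²-b²-x²)/(6LEI)  [x≤a] = -(-13)·8·(16/5)·(16²-8²-(16/5)²)/(6·16·200000) = 3692/1171875 m
Load 2 — point force P=-20 kN at a=4 m (b=L-a=12):
  y_2 = -Pbx(L²-b²-x²)/(6LEI)  [x≤a] = -(-20)·12·(16/5)·(16²-12²-(16/5)²)/(6·16·200000) = 318/78125 m
Load 3 — applied couple M₀=3 kN·m at a=48/5 m (b=L-a=32/5):
  y_3 = (M₀x³/(6L)+C₁x)/EI  [x≤a] with C₁=M₀(3b²-L²)/(6L)=-104/25 = (3·(16/5)³/(6·16)+(-104/25)·(16/5))/200000 = -24/390625 m
Load 4 — point force P=17 kN at a=16/3 m (b=L-a=32/3):
  y_4 = -Pbx(L²-b²-x²)/(6LEI)  [x≤a] = -17·(32/3)·(16/5)·(16²-(32/3)²-(16/5)²)/(6·16·200000) = -126208/31640625 m
Superposition: y = Σ y_i = 100322/31640625 m ≈ 0.003171 m

y(16/5) = 100322/31640625 m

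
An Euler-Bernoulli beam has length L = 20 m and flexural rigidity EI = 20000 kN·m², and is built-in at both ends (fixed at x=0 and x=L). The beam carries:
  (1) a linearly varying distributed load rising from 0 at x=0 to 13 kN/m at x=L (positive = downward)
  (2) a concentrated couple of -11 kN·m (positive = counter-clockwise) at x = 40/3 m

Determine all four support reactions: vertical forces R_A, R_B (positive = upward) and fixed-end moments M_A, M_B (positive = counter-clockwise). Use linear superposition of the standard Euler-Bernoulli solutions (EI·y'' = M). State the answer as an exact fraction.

R_A = 574/15 kN, M_A = 509/3 kN·m, R_B = 1376/15 kN, M_B = -260 kN·m

Load 1 — triangular load w₀=13 kN/m (0→w₀ over full span):
  R_A = 3w₀L/20 = 3·13·20/20 = 39 kN
  M_A = w₀L²/30 = 13·20²/30 = 520/3 kN·m
  R_B = 7w₀L/20 = 7·13·20/20 = 91 kN
  M_B = -w₀L²/20 = -13·20²/20 = -260 kN·m
Load 2 — applied couple M₀=-11 kN·m at a=40/3 m (b=L-a=20/3):
  R_A = 6M₀ab/L³ = 6·(-11)·(40/3)·(20/3)/20³ = -11/15 kN
  M_A = M₀b(2a-b)/L² = (-11)·(20/3)·(2·(40/3)-(20/3))/20² = -11/3 kN·m
  R_B = -6M₀ab/L³ = -6·(-11)·(40/3)·(20/3)/20³ = 11/15 kN
  M_B = M₀a(2b-a)/L² = (-11)·(40/3)·(2·(20/3)-(40/3))/20² = 0 kN·m
Superposition: R_A = 574/15 kN, M_A = 509/3 kN·m, R_B = 1376/15 kN, M_B = -260 kN·m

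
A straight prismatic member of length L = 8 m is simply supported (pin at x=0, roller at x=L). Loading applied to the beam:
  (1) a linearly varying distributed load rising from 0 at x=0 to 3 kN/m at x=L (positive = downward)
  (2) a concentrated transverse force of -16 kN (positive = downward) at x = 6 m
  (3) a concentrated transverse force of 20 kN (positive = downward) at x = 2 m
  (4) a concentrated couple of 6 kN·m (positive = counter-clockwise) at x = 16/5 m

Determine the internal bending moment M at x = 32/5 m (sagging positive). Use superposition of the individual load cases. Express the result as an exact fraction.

M(32/5) = -398/125 kN·m

Load 1 — triangular load w₀=3 kN/m (0→w₀ over full span):
  M_1 = w₀Lx/6 - w₀x³/(6L) = 3·8·(32/5)/6 - 3·(32/5)³/(6·8) = 1152/125 kN·m
Load 2 — point force P=-16 kN at a=6 m (b=L-a=2):
  M_2 = Pa(L-x)/L  [x>a] = (-16)·6·(8-(32/5))/8 = -96/5 kN·m
Load 3 — point force P=20 kN at a=2 m (b=L-a=6):
  M_3 = Pa(L-x)/L  [x>a] = 20·2·(8-(32/5))/8 = 8 kN·m
Load 4 — applied couple M₀=6 kN·m at a=16/5 m (b=L-a=24/5):
  M_4 = M₀x/L - M₀  [x>a] = 6·(32/5)/8 - 6 = -6/5 kN·m
Superposition: M = Σ M_i = -398/125 kN·m ≈ -3.184000 kN·m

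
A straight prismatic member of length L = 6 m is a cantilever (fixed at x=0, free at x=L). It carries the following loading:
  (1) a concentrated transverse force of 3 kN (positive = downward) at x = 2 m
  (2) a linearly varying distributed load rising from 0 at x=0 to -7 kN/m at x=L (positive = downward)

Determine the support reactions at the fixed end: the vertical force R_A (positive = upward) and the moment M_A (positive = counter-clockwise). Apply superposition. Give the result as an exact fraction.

R_A = -18 kN, M_A = -78 kN·m

Load 1 — point force P=3 kN at a=2 m (b=L-a=4):
  R_A = P = 3 kN
  M_A = Pa = 3·2 = 6 kN·m
Load 2 — triangular load w₀=-7 kN/m (0→w₀ over full span):
  R_A = w₀L/2 = (-7)·6/2 = -21 kN
  M_A = w₀L²/3 = (-7)·6²/3 = -84 kN·m
Superposition: R_A = -18 kN, M_A = -78 kN·m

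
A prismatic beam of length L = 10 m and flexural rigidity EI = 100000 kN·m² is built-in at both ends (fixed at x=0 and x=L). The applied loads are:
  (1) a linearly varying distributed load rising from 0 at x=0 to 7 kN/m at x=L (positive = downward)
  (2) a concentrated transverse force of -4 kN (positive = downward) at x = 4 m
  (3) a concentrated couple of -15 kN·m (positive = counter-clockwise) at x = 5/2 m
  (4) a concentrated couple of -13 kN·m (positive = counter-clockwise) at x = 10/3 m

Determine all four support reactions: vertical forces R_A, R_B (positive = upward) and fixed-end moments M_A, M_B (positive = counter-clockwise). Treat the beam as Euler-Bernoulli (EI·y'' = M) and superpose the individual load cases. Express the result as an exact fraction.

R_A = 26923/6000 kN, M_A = 24463/1200 kN·m, R_B = 159077/6000 kN, M_B = -48217/1200 kN·m

Load 1 — triangular load w₀=7 kN/m (0→w₀ over full span):
  R_A = 3w₀L/20 = 3·7·10/20 = 21/2 kN
  M_A = w₀L²/30 = 7·10²/30 = 70/3 kN·m
  R_B = 7w₀L/20 = 7·7·10/20 = 49/2 kN
  M_B = -w₀L²/20 = -7·10²/20 = -35 kN·m
Load 2 — point force P=-4 kN at a=4 m (b=L-a=6):
  R_A = Pb²(3a+b)/L³ = (-4)·6²·(3·4+6)/10³ = -324/125 kN
  M_A = Pab²/L² = (-4)·4·6²/10² = -144/25 kN·m
  R_B = Pa²(a+3b)/L³ = (-4)·4²·(4+3·6)/10³ = -176/125 kN
  M_B = -Pa²b/L² = -(-4)·4²·6/10² = 96/25 kN·m
Load 3 — applied couple M₀=-15 kN·m at a=5/2 m (b=L-a=15/2):
  R_A = 6M₀ab/L³ = 6·(-15)·(5/2)·(15/2)/10³ = -27/16 kN
  M_A = M₀b(2a-b)/L² = (-15)·(15/2)·(2·(5/2)-(15/2))/10² = 45/16 kN·m
  R_B = -6M₀ab/L³ = -6·(-15)·(5/2)·(15/2)/10³ = 27/16 kN
  M_B = M₀a(2b-a)/L² = (-15)·(5/2)·(2·(15/2)-(5/2))/10² = -75/16 kN·m
Load 4 — applied couple M₀=-13 kN·m at a=10/3 m (b=L-a=20/3):
  R_A = 6M₀ab/L³ = 6·(-13)·(10/3)·(20/3)/10³ = -26/15 kN
  M_A = M₀b(2a-b)/L² = (-13)·(20/3)·(2·(10/3)-(20/3))/10² = 0 kN·m
  R_B = -6M₀ab/L³ = -6·(-13)·(10/3)·(20/3)/10³ = 26/15 kN
  M_B = M₀a(2b-a)/L² = (-13)·(10/3)·(2·(20/3)-(10/3))/10² = -13/3 kN·m
Superposition: R_A = 26923/6000 kN, M_A = 24463/1200 kN·m, R_B = 159077/6000 kN, M_B = -48217/1200 kN·m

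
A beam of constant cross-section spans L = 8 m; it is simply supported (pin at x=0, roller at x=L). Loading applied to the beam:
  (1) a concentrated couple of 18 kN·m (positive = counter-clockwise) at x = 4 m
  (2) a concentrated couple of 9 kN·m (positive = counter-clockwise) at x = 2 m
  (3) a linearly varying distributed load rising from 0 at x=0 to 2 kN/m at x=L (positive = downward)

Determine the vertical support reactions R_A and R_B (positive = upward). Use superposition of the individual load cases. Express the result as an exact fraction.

R_A = 145/24 kN, R_B = 47/24 kN

Load 1 — applied couple M₀=18 kN·m at a=4 m (b=L-a=4):
  R_A = M₀/L = 18/8 = 9/4 kN
  R_B = -M₀/L = -18/8 = -9/4 kN
Load 2 — applied couple M₀=9 kN·m at a=2 m (b=L-a=6):
  R_A = M₀/L = 9/8 kN
  R_B = -M₀/L = -9/8 kN
Load 3 — triangular load w₀=2 kN/m (0→w₀ over full span):
  R_A = w₀L/6 = 2·8/6 = 8/3 kN
  R_B = w₀L/3 = 2·8/3 = 16/3 kN
Superposition: R_A = 145/24 kN, R_B = 47/24 kN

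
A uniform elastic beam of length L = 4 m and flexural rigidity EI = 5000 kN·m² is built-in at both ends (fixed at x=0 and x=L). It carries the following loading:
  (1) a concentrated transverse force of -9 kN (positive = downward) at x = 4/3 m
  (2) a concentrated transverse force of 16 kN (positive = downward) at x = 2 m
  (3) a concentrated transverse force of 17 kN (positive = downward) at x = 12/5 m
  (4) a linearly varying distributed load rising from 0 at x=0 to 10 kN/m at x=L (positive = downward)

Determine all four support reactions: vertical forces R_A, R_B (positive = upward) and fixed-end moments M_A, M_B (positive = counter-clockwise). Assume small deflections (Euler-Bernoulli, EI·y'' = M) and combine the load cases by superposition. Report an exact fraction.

Load 1 — point force P=-9 kN at a=4/3 m (b=L-a=8/3):
  R_A = Pb²(3a+b)/L³ = (-9)·(8/3)²·(3·(4/3)+(8/3))/4³ = -20/3 kN
  M_A = Pab²/L² = (-9)·(4/3)·(8/3)²/4² = -16/3 kN·m
  R_B = Pa²(a+3b)/L³ = (-9)·(4/3)²·((4/3)+3·(8/3))/4³ = -7/3 kN
  M_B = -Pa²b/L² = -(-9)·(4/3)²·(8/3)/4² = 8/3 kN·m
Load 2 — point force P=16 kN at a=2 m (b=L-a=2):
  R_A = Pb²(3a+b)/L³ = 16·2²·(3·2+2)/4³ = 8 kN
  M_A = Pab²/L² = 16·2·2²/4² = 8 kN·m
  R_B = Pa²(a+3b)/L³ = 16·2²·(2+3·2)/4³ = 8 kN
  M_B = -Pa²b/L² = -16·2²·2/4² = -8 kN·m
Load 3 — point force P=17 kN at a=12/5 m (b=L-a=8/5):
  R_A = Pb²(3a+b)/L³ = 17·(8/5)²·(3·(12/5)+(8/5))/4³ = 748/125 kN
  M_A = Pab²/L² = 17·(12/5)·(8/5)²/4² = 816/125 kN·m
  R_B = Pa²(a+3b)/L³ = 17·(12/5)²·((12/5)+3·(8/5))/4³ = 1377/125 kN
  M_B = -Pa²b/L² = -17·(12/5)²·(8/5)/4² = -1224/125 kN·m
Load 4 — triangular load w₀=10 kN/m (0→w₀ over full span):
  R_A = 3w₀L/20 = 3·10·4/20 = 6 kN
  M_A = w₀L²/30 = 10·4²/30 = 16/3 kN·m
  R_B = 7w₀L/20 = 7·10·4/20 = 14 kN
  M_B = -w₀L²/20 = -10·4²/20 = -8 kN·m
Superposition: R_A = 4994/375 kN, M_A = 1816/125 kN·m, R_B = 11506/375 kN, M_B = -8672/375 kN·m

R_A = 4994/375 kN, M_A = 1816/125 kN·m, R_B = 11506/375 kN, M_B = -8672/375 kN·m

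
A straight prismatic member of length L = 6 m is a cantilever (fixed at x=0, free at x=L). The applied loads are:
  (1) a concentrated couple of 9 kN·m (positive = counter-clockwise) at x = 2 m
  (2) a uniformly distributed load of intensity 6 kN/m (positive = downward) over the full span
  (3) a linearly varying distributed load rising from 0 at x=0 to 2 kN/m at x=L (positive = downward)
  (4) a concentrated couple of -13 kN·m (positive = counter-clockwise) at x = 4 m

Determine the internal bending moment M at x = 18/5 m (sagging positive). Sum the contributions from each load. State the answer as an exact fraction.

M(18/5) = -4409/125 kN·m

Load 1 — applied couple M₀=9 kN·m at a=2 m (b=L-a=4):
  M_1 = 0  [x>a] = 0 kN·m
Load 2 — uniform load w=6 kN/m over full span:
  M_2 = -w(L-x)²/2 = -6·(6-(18/5))²/2 = -432/25 kN·m
Load 3 — triangular load w₀=2 kN/m (0→w₀ over full span):
  M_3 = w₀Lx/2 - w₀L²/3 - w₀x³/(6L) = 2·6·(18/5)/2 - 2·6²/3 - 2·(18/5)³/(6·6) = -624/125 kN·m
Load 4 — applied couple M₀=-13 kN·m at a=4 m (b=L-a=2):
  M_4 = M₀  [x≤a] = (-13) = -13 kN·m
Superposition: M = Σ M_i = -4409/125 kN·m ≈ -35.272000 kN·m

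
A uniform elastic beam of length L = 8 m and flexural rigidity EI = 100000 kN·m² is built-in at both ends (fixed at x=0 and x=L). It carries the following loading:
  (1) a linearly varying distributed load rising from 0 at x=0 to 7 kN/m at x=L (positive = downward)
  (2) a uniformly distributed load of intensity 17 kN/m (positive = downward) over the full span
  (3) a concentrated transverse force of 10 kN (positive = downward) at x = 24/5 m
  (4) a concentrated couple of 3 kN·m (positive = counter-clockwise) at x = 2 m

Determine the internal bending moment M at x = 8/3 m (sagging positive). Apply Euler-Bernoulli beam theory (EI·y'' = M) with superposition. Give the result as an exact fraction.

M(8/3) = 1144291/32400 kN·m

Load 1 — triangular load w₀=7 kN/m (0→w₀ over full span):
  M_1 = 3w₀Lx/20 - w₀L²/30 - w₀x³/(6L) = 3·7·8·(8/3)/20 - 7·8²/30 - 7·(8/3)³/(6·8) = 1904/405 kN·m
Load 2 — uniform load w=17 kN/m over full span:
  M_2 = wLx/2 - wL²/12 - wx²/2 = 17·8·(8/3)/2 - 17·8²/12 - 17·(8/3)²/2 = 272/9 kN·m
Load 3 — point force P=10 kN at a=24/5 m (b=L-a=16/5):
  M_3 = Pb²(3a+b)x/L³ - Pab²/L²  [x≤a] = 10·(16/5)²·(3·(24/5)+(16/5))·(8/3)/8³ - 10·(24/5)·(16/5)²/8² = 128/75 kN·m
Load 4 — applied couple M₀=3 kN·m at a=2 m (b=L-a=6):
  M_4 = R_Ax - M_A - M₀  [x>a] with R_A=27/64, M_A=-9/16 = (27/64)·(8/3) - (-9/16) - 3 = -21/16 kN·m
Superposition: M = Σ M_i = 1144291/32400 kN·m ≈ 35.317623 kN·m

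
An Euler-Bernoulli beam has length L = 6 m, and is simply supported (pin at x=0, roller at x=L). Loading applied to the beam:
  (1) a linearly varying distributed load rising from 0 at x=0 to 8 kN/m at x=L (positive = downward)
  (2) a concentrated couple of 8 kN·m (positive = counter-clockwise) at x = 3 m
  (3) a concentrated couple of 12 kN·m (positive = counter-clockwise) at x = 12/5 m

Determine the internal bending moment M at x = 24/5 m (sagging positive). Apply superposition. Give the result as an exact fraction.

M(24/5) = 1228/125 kN·m

Load 1 — triangular load w₀=8 kN/m (0→w₀ over full span):
  M_1 = w₀Lx/6 - w₀x³/(6L) = 8·6·(24/5)/6 - 8·(24/5)³/(6·6) = 1728/125 kN·m
Load 2 — applied couple M₀=8 kN·m at a=3 m (b=L-a=3):
  M_2 = M₀x/L - M₀  [x>a] = 8·(24/5)/6 - 8 = -8/5 kN·m
Load 3 — applied couple M₀=12 kN·m at a=12/5 m (b=L-a=18/5):
  M_3 = M₀x/L - M₀  [x>a] = 12·(24/5)/6 - 12 = -12/5 kN·m
Superposition: M = Σ M_i = 1228/125 kN·m ≈ 9.824000 kN·m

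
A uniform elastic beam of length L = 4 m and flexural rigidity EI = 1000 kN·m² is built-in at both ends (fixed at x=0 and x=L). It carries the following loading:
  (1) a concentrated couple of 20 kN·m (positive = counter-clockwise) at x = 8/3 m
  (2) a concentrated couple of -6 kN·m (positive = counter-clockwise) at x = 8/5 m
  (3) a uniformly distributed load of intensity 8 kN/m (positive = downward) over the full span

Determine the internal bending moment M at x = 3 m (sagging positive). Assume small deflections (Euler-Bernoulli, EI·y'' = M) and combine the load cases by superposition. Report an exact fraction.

M(3) = -382/75 kN·m

Load 1 — applied couple M₀=20 kN·m at a=8/3 m (b=L-a=4/3):
  M_1 = R_Ax - M_A - M₀  [x>a] with R_A=20/3, M_A=20/3 = (20/3)·3 - (20/3) - 20 = -20/3 kN·m
Load 2 — applied couple M₀=-6 kN·m at a=8/5 m (b=L-a=12/5):
  M_2 = R_Ax - M_A - M₀  [x>a] with R_A=-54/25, M_A=-18/25 = (-54/25)·3 - (-18/25) - (-6) = 6/25 kN·m
Load 3 — uniform load w=8 kN/m over full span:
  M_3 = wLx/2 - wL²/12 - wx²/2 = 8·4·3/2 - 8·4²/12 - 8·3²/2 = 4/3 kN·m
Superposition: M = Σ M_i = -382/75 kN·m ≈ -5.093333 kN·m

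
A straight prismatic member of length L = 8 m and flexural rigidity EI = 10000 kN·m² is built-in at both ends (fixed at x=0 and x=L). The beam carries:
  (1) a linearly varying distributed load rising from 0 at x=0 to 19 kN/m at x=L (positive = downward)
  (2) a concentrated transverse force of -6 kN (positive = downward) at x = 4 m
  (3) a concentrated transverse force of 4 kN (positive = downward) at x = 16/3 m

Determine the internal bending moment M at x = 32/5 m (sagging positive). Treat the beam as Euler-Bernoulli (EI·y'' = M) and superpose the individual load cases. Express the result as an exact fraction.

Load 1 — triangular load w₀=19 kN/m (0→w₀ over full span):
  M_1 = 3w₀Lx/20 - w₀L²/30 - w₀x³/(6L) = 3·19·8·(32/5)/20 - 19·8²/30 - 19·(32/5)³/(6·8) = 608/375 kN·m
Load 2 — point force P=-6 kN at a=4 m (b=L-a=4):
  M_2 = Pa²(a+3b)(L-x)/L³ - Pa²b/L²  [x>a] = (-6)·4²·(4+3·4)·(8-(32/5))/8³ - (-6)·4²·4/8² = 6/5 kN·m
Load 3 — point force P=4 kN at a=16/3 m (b=L-a=8/3):
  M_3 = Pa²(a+3b)(L-x)/L³ - Pa²b/L²  [x>a] = 4·(16/3)²·((16/3)+3·(8/3))·(8-(32/5))/8³ - 4·(16/3)²·(8/3)/8² = 0 kN·m
Superposition: M = Σ M_i = 1058/375 kN·m ≈ 2.821333 kN·m

M(32/5) = 1058/375 kN·m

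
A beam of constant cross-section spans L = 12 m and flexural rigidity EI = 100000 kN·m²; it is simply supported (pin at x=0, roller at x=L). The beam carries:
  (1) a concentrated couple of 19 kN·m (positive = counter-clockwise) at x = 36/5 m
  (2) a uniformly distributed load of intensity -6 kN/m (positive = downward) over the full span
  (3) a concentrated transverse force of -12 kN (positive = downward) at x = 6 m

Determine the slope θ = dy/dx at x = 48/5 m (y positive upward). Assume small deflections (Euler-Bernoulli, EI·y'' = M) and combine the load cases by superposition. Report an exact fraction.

θ(48/5) = -26579/6250000 rad

Load 1 — applied couple M₀=19 kN·m at a=36/5 m (b=L-a=24/5):
  θ_1 = (M₀x²/(2L)-M₀(x-a)+C₁)/EI  [x>a] with C₁=M₀(3b²-L²)/(6L)=-494/25 = (19·(48/5)²/(2·12)-19·((48/5)-(36/5))+(-494/25))/100000 = 19/250000 rad
Load 2 — uniform load w=-6 kN/m over full span:
  θ_2 = -w(L³-6Lx²+4x³)/(24EI) = -(-6)·(12³-6·12·(48/5)²+4·(48/5)³)/(24·100000) = -2673/781250 rad
Load 3 — point force P=-12 kN at a=6 m (b=L-a=6):
  θ_3 = -Pa(2L²-6Lx+3x²+a²)/(6LEI)  [x>a] = -(-12)·6·(2·12²-6·12·(48/5)+3·(48/5)²+6²)/(6·12·100000) = -567/625000 rad
Superposition: θ = Σ θ_i = -26579/6250000 rad ≈ -0.004253 rad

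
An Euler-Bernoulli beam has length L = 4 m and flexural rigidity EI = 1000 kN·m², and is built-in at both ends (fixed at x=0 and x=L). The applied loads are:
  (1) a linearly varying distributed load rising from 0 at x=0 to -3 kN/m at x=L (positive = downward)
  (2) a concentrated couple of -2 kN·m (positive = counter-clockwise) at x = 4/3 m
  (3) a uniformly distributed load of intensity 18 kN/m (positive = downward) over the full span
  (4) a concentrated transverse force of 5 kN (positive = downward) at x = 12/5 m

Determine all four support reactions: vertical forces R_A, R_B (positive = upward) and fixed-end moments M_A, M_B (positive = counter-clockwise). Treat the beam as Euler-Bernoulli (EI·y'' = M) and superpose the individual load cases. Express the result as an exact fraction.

R_A = 2647/75 kN, M_A = 608/25 kN·m, R_B = 2678/75 kN, M_B = -1886/75 kN·m

Load 1 — triangular load w₀=-3 kN/m (0→w₀ over full span):
  R_A = 3w₀L/20 = 3·(-3)·4/20 = -9/5 kN
  M_A = w₀L²/30 = (-3)·4²/30 = -8/5 kN·m
  R_B = 7w₀L/20 = 7·(-3)·4/20 = -21/5 kN
  M_B = -w₀L²/20 = -(-3)·4²/20 = 12/5 kN·m
Load 2 — applied couple M₀=-2 kN·m at a=4/3 m (b=L-a=8/3):
  R_A = 6M₀ab/L³ = 6·(-2)·(4/3)·(8/3)/4³ = -2/3 kN
  M_A = M₀b(2a-b)/L² = (-2)·(8/3)·(2·(4/3)-(8/3))/4² = 0 kN·m
  R_B = -6M₀ab/L³ = -6·(-2)·(4/3)·(8/3)/4³ = 2/3 kN
  M_B = M₀a(2b-a)/L² = (-2)·(4/3)·(2·(8/3)-(4/3))/4² = -2/3 kN·m
Load 3 — uniform load w=18 kN/m over full span:
  R_A = wL/2 = 18·4/2 = 36 kN
  M_A = wL²/12 = 18·4²/12 = 24 kN·m
  R_B = wL/2 = 18·4/2 = 36 kN
  M_B = -wL²/12 = -18·4²/12 = -24 kN·m
Load 4 — point force P=5 kN at a=12/5 m (b=L-a=8/5):
  R_A = Pb²(3a+b)/L³ = 5·(8/5)²·(3·(12/5)+(8/5))/4³ = 44/25 kN
  M_A = Pab²/L² = 5·(12/5)·(8/5)²/4² = 48/25 kN·m
  R_B = Pa²(a+3b)/L³ = 5·(12/5)²·((12/5)+3·(8/5))/4³ = 81/25 kN
  M_B = -Pa²b/L² = -5·(12/5)²·(8/5)/4² = -72/25 kN·m
Superposition: R_A = 2647/75 kN, M_A = 608/25 kN·m, R_B = 2678/75 kN, M_B = -1886/75 kN·m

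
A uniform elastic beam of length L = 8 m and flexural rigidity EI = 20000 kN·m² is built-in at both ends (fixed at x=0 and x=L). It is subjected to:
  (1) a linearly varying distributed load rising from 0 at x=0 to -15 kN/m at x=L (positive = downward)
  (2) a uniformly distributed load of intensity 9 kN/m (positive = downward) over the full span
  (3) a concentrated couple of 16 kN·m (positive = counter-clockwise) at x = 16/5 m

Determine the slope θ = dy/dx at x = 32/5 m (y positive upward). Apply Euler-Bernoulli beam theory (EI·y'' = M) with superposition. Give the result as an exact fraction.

θ(32/5) = -8/390625 rad

Load 1 — triangular load w₀=-15 kN/m (0→w₀ over full span):
  θ_1 = -w₀(2x(L-x)(L-2x)(x+2L)+x²(L-x)²)/(120LEI) = -(-15)·(2·(32/5)·(8-(32/5))·(8-2·(32/5))·((32/5)+2·8)+(32/5)²·(8-(32/5))²)/(120·8·20000) = -128/78125 rad
Load 2 — uniform load w=9 kN/m over full span:
  θ_2 = -wx(L-x)(L-2x)/(12EI) = -9·(32/5)·(8-(32/5))·(8-2·(32/5))/(12·20000) = 144/78125 rad
Load 3 — applied couple M₀=16 kN·m at a=16/5 m (b=L-a=24/5):
  θ_3 = (R_Ax²/2 - M_Ax - M₀(x-a))/EI  [x>a] with R_A=72/25, M_A=48/25 = ((72/25)·(32/5)²/2 - (48/25)·(32/5) - 16·((32/5)-(16/5)))/20000 = -88/390625 rad
Superposition: θ = Σ θ_i = -8/390625 rad ≈ -0.000020 rad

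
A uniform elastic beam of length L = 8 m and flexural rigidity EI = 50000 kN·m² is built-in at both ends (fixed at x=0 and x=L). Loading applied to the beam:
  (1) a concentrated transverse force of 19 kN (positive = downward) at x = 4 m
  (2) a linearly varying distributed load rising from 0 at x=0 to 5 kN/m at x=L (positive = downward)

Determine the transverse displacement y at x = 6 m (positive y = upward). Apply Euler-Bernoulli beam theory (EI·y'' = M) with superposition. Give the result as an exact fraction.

Load 1 — point force P=19 kN at a=4 m (b=L-a=4):
  y_1 = -Pa²(L-x)²(3bL-(3b+a)(L-x))/(6L³EI)  [x>a] = -19·4²·(8-6)²·(3·4·8-(3·4+4)·(8-6))/(6·8³·50000) = -19/37500 m
Load 2 — triangular load w₀=5 kN/m (0→w₀ over full span):
  y_2 = -w₀x²(L-x)²(x+2L)/(120LEI) = -5·6²·(8-6)²·(6+2·8)/(120·8·50000) = -33/100000 m
Superposition: y = Σ y_i = -251/300000 m ≈ -0.000837 m

y(6) = -251/300000 m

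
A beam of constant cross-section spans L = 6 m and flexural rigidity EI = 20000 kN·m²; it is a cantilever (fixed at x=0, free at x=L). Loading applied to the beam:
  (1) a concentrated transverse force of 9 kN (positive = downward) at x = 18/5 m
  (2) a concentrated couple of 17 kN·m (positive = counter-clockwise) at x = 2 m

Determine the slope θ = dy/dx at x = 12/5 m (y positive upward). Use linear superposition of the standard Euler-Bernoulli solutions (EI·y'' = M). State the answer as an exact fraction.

θ(12/5) = -223/250000 rad

Load 1 — point force P=9 kN at a=18/5 m (b=L-a=12/5):
  θ_1 = -Px(2a-x)/(2EI)  [x≤a] = -9·(12/5)·(2·(18/5)-(12/5))/(2·20000) = -81/31250 rad
Load 2 — applied couple M₀=17 kN·m at a=2 m (b=L-a=4):
  θ_2 = M₀a/EI  [x>a] = 17·2/20000 = 17/10000 rad
Superposition: θ = Σ θ_i = -223/250000 rad ≈ -0.000892 rad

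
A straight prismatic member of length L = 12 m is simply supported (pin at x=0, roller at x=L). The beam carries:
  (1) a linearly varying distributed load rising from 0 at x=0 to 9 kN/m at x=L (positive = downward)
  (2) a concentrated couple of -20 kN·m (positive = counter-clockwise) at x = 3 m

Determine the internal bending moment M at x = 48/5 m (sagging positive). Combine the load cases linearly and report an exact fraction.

M(48/5) = 8276/125 kN·m

Load 1 — triangular load w₀=9 kN/m (0→w₀ over full span):
  M_1 = w₀Lx/6 - w₀x³/(6L) = 9·12·(48/5)/6 - 9·(48/5)³/(6·12) = 7776/125 kN·m
Load 2 — applied couple M₀=-20 kN·m at a=3 m (b=L-a=9):
  M_2 = M₀x/L - M₀  [x>a] = (-20)·(48/5)/12 - (-20) = 4 kN·m
Superposition: M = Σ M_i = 8276/125 kN·m ≈ 66.208000 kN·m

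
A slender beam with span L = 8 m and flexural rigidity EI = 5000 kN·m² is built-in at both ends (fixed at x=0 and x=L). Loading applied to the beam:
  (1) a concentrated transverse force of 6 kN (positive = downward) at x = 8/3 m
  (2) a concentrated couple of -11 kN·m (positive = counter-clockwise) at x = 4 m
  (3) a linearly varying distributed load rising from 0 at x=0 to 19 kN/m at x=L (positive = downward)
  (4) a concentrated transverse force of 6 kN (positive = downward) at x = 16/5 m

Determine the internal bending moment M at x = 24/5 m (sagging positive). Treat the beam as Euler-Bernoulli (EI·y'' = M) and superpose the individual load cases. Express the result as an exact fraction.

Load 1 — point force P=6 kN at a=8/3 m (b=L-a=16/3):
  M_1 = Pa²(a+3b)(L-x)/L³ - Pa²b/L²  [x>a] = 6·(8/3)²·((8/3)+3·(16/3))·(8-(24/5))/8³ - 6·(8/3)²·(16/3)/8² = 64/45 kN·m
Load 2 — applied couple M₀=-11 kN·m at a=4 m (b=L-a=4):
  M_2 = R_Ax - M_A - M₀  [x>a] with R_A=-33/16, M_A=-11/4 = (-33/16)·(24/5) - (-11/4) - (-11) = 77/20 kN·m
Load 3 — triangular load w₀=19 kN/m (0→w₀ over full span):
  M_3 = 3w₀Lx/20 - w₀L²/30 - w₀x³/(6L) = 3·19·8·(24/5)/20 - 19·8²/30 - 19·(24/5)³/(6·8) = 9424/375 kN·m
Load 4 — point force P=6 kN at a=16/5 m (b=L-a=24/5):
  M_4 = Pa²(a+3b)(L-x)/L³ - Pa²b/L²  [x>a] = 6·(16/5)²·((16/5)+3·(24/5))·(8-(24/5))/8³ - 6·(16/5)²·(24/5)/8² = 1344/625 kN·m
Superposition: M = Σ M_i = 732449/22500 kN·m ≈ 32.553289 kN·m

M(24/5) = 732449/22500 kN·m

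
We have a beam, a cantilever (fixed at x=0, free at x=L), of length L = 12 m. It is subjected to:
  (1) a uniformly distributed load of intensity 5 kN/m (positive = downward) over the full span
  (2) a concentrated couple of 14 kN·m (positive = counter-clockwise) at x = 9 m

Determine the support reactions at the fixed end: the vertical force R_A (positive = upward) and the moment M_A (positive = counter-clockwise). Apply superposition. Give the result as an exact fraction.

Load 1 — uniform load w=5 kN/m over full span:
  R_A = wL = 5·12 = 60 kN
  M_A = wL²/2 = 5·12²/2 = 360 kN·m
Load 2 — applied couple M₀=14 kN·m at a=9 m (b=L-a=3):
  R_A = 0 kN
  M_A = -M₀ = -14 kN·m
Superposition: R_A = 60 kN, M_A = 346 kN·m

R_A = 60 kN, M_A = 346 kN·m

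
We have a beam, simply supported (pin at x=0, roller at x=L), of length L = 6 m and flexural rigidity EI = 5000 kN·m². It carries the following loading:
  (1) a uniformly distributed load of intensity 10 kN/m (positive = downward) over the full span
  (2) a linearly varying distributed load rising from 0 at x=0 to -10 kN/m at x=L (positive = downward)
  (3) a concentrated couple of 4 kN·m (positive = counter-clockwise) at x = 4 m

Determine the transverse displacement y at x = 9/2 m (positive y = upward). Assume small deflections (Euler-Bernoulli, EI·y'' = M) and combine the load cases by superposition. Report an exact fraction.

Load 1 — uniform load w=10 kN/m over full span:
  y_1 = -wx(L³-2Lx²+x³)/(24EI) = -10·(9/2)·(6³-2·6·(9/2)²+(9/2)³)/(24·5000) = -1539/64000 m
Load 2 — triangular load w₀=-10 kN/m (0→w₀ over full span):
  y_2 = -w₀x(7L⁴-10L²x²+3x⁴)/(360LEI) = -(-10)·(9/2)·(7·6⁴-10·6²·(9/2)²+3·(9/2)⁴)/(360·6·5000) = 3213/256000 m
Load 3 — applied couple M₀=4 kN·m at a=4 m (b=L-a=2):
  y_3 = (M₀x³/(6L)-M₀(x-a)²/2+C₁x)/EI  [x>a] with C₁=M₀(3b²-L²)/(6L)=-8/3 = (4·(9/2)³/(6·6)-4·((9/2)-4)²/2+(-8/3)·(9/2))/5000 = -19/40000 m
Superposition: y = Σ y_i = -15323/1280000 m ≈ -0.011971 m

y(9/2) = -15323/1280000 m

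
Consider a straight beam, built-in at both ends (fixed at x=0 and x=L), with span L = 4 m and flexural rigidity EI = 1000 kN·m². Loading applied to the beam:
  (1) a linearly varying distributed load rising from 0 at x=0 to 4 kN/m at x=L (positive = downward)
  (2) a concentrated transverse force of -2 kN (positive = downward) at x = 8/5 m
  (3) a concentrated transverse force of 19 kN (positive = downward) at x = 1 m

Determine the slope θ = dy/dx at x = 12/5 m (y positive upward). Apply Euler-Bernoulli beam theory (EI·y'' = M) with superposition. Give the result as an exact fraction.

θ(12/5) = 12387/6250000 rad

Load 1 — triangular load w₀=4 kN/m (0→w₀ over full span):
  θ_1 = -w₀(2x(L-x)(L-2x)(x+2L)+x²(L-x)²)/(120LEI) = -4·(2·(12/5)·(4-(12/5))·(4-2·(12/5))·((12/5)+2·4)+(12/5)²·(4-(12/5))²)/(120·4·1000) = 32/78125 rad
Load 2 — point force P=-2 kN at a=8/5 m (b=L-a=12/5):
  θ_2 = Pa²(L-x)(2bL-(3b+a)(L-x))/(2L³EI)  [x>a] = (-2)·(8/5)²·(4-(12/5))·(2·(12/5)·4-(3·(12/5)+(8/5))·(4-(12/5)))/(2·4³·1000) = -128/390625 rad
Load 3 — point force P=19 kN at a=1 m (b=L-a=3):
  θ_3 = Pa²(L-x)(2bL-(3b+a)(L-x))/(2L³EI)  [x>a] = 19·1²·(4-(12/5))·(2·3·4-(3·3+1)·(4-(12/5)))/(2·4³·1000) = 19/10000 rad
Superposition: θ = Σ θ_i = 12387/6250000 rad ≈ 0.001982 rad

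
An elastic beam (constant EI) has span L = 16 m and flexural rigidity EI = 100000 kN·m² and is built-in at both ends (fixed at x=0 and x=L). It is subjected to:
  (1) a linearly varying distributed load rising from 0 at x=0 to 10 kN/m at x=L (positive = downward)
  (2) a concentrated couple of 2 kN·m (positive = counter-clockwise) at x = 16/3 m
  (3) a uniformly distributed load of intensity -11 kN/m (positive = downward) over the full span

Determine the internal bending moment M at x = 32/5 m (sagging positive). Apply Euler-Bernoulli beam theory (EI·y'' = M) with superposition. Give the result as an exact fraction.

Load 1 — triangular load w₀=10 kN/m (0→w₀ over full span):
  M_1 = 3w₀Lx/20 - w₀L²/30 - w₀x³/(6L) = 3·10·16·(32/5)/20 - 10·16²/30 - 10·(32/5)³/(6·16) = 1024/25 kN·m
Load 2 — applied couple M₀=2 kN·m at a=16/3 m (b=L-a=32/3):
  M_2 = R_Ax - M_A - M₀  [x>a] with R_A=1/6, M_A=0 = (1/6)·(32/5) - 0 - 2 = -14/15 kN·m
Load 3 — uniform load w=-11 kN/m over full span:
  M_3 = wLx/2 - wL²/12 - wx²/2 = (-11)·16·(32/5)/2 - (-11)·16²/12 - (-11)·(32/5)²/2 = -7744/75 kN·m
Superposition: M = Σ M_i = -4742/75 kN·m ≈ -63.226667 kN·m

M(32/5) = -4742/75 kN·m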